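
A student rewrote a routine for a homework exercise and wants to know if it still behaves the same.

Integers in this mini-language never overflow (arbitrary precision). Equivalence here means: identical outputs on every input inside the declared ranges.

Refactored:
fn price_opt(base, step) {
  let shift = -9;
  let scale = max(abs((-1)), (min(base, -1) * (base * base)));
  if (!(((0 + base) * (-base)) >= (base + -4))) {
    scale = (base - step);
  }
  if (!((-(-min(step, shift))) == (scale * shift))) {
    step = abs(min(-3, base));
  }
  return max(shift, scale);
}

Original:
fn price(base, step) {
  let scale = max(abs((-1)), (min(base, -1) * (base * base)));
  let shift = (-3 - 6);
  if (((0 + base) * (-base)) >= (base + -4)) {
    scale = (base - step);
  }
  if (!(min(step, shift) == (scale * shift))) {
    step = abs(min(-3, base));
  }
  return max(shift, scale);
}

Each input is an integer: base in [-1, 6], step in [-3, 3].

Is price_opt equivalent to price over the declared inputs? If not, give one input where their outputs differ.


base=-1, step=-3 yields 2 from price but 1 from price_opt.
verdict: not equivalent; witness: base=-1, step=-3


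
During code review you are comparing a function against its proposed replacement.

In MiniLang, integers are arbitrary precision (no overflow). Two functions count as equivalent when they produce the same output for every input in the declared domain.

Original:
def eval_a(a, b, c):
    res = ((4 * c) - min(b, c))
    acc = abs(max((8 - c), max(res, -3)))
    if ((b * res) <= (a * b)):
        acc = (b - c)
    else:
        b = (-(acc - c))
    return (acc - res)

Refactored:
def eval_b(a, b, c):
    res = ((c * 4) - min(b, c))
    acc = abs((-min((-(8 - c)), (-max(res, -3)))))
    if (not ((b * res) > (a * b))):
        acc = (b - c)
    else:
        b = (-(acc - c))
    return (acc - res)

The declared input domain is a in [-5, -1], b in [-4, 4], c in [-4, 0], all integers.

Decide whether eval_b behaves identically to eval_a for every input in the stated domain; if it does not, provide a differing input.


Side by side, the visible changes include: min/max/abs usage differs; comparison usage differs; boolean connective usage differs.
Spot check at a=-4, b=-2, c=0 — eval_a: res=2, then acc=8, then ((b * res) <= (a * b)) is true, then acc=-2, then returns -4. eval_b: res=2, then acc=8, then (not ((b * res) > (a * b))) is true, then acc=-2, then returns -4. Both give -4.
Sweeping the whole domain (225 inputs) finds no disagreement.
verdict: equivalent


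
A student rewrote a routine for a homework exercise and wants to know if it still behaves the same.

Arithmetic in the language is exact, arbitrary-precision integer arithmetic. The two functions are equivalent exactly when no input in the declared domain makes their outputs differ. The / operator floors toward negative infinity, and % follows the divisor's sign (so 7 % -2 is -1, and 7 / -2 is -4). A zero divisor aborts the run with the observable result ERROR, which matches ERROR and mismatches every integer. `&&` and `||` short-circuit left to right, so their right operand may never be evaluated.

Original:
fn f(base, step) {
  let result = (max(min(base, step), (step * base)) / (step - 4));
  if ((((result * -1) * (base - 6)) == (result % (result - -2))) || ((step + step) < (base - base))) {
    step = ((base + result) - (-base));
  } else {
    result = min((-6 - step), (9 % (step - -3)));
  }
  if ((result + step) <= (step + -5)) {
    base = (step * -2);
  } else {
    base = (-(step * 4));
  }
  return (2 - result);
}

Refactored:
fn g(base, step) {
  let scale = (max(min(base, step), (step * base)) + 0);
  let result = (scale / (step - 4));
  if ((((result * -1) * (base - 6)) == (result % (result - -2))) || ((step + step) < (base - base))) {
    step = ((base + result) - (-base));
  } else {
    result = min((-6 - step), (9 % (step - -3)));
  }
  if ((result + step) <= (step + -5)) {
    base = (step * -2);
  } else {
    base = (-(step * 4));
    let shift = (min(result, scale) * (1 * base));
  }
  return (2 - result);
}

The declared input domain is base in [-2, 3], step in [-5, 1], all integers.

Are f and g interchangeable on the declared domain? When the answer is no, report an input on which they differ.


Behavior is preserved: although min/max/abs usage differs, plus statement counts differ, plus local variable names differ, plus constant usage differs, plus arithmetic usage differs, the outputs never diverge.
As a probe, take base=-1, step=-5: f runs result = -1; ((((result * -1) * (base - 6)) == (result % (result - -2))) || ((step + step) < (base - base))) -> true; step = -3; ((result + step) <= (step + -5)) -> false; base = 12; return 3; g runs scale = 5; result = -1; ((((result * -1) * (base - 6)) == (result % (result - -2))) || ((step + step) < (base - base))) -> true; step = -3; ((result + step) <= (step + -5)) -> false; base = 12; shift = -12; return 3; both end at 3.
Checked all 42 inputs in the declared domain: the outputs agree on every one.
verdict: equivalent


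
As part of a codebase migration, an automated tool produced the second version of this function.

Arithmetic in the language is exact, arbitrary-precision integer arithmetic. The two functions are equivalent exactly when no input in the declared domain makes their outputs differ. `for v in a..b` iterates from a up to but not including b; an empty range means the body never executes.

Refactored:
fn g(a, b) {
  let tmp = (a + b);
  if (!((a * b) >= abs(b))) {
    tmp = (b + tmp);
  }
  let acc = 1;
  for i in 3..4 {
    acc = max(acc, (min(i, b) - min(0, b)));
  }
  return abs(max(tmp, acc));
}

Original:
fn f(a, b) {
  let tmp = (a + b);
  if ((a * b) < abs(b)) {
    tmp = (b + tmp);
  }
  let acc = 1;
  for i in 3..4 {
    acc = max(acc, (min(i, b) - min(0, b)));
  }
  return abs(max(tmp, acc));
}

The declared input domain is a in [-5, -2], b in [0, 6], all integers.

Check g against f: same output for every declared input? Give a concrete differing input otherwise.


Reading the diff, among the changes: comparison usage differs; boolean connective usage differs.
Tracing a=-5, b=2: f: tmp=-3, then ((a * b) < abs(b)) is true, then tmp=-1, then acc=1, then (i=3), then acc=2, then returns 2 | g: tmp=-3, then (!((a * b) >= abs(b))) is true, then tmp=-1, then acc=1, then (i=3), then acc=2, then returns 2 — matching result 2.
Every one of the 28 inputs gives matching results.
verdict: equivalent


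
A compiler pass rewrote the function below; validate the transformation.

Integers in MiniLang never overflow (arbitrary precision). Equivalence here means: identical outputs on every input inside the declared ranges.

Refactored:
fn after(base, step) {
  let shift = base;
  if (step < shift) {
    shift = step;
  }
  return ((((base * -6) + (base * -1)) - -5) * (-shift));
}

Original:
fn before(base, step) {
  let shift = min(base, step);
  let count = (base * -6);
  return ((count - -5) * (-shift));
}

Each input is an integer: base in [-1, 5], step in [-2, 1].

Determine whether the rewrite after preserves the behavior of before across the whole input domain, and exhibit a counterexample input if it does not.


Try base=-1, step=-2.
before: shift becomes -2; next count becomes 6; next final value 22
after: shift becomes -1; next (step < shift) evaluates to true; next shift becomes -2; next final value 24
22 against 24: the behavior changed.
verdict: not equivalent; witness: base=-1, step=-2


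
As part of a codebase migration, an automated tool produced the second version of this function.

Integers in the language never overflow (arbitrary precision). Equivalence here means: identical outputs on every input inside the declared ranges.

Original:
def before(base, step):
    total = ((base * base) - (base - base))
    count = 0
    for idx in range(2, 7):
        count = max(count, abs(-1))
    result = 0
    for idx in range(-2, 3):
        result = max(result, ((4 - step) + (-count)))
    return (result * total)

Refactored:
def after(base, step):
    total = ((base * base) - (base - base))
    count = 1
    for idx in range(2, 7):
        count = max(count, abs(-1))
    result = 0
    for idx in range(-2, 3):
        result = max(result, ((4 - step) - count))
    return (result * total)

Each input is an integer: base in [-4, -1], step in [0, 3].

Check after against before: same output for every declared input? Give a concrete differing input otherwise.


The one real change (`0` became `1`) has no effect anywhere in the declared ranges.
One worked example (base=-1, step=1) — before: total = 1; count = 0; [idx=2]; count = 1; [idx=3]; count = 1; [idx=4]; count = 1; [idx=5]; count = 1; [idx=6]; count = 1; result = 0; [idx=-2]; result = 2; [idx=-1]; result = 2; [idx=0]; result = 2; [idx=1]; result = 2; [idx=2]; result = 2; return 2; after: total = 1; count = 1; [idx=2]; count = 1; [idx=3]; count = 1; [idx=4]; count = 1; [idx=5]; count = 1; [idx=6]; count = 1; result = 0; [idx=-2]; result = 2; [idx=-1]; result = 2; [idx=0]; result = 2; [idx=1]; result = 2; [idx=2]; result = 2; return 2; agreement on 2.
Sweeping the whole domain (16 inputs) finds no disagreement.
verdict: equivalent


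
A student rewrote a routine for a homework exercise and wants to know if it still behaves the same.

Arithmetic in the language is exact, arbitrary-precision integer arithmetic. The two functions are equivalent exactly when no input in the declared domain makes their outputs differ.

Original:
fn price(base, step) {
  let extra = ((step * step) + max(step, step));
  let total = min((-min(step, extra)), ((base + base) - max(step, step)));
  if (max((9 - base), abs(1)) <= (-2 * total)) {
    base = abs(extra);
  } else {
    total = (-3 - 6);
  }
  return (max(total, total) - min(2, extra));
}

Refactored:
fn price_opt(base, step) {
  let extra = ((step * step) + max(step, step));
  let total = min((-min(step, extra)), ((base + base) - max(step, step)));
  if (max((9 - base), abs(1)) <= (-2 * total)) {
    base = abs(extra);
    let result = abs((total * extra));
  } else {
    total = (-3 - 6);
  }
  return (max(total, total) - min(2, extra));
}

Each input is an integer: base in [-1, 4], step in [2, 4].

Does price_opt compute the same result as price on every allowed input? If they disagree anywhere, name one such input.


Reading the diff, among the changes: local variable names differ; and min/max/abs usage differs; and arithmetic usage differs; and statement counts differ.
Spot check at base=1, step=2 — price: extra becomes 6; next total becomes -2; next (max((9 - base), abs(1)) <= (-2 * total)) evaluates to false; next total becomes -9; next final value -11. price_opt: extra becomes 6; next total becomes -2; next (max((9 - base), abs(1)) <= (-2 * total)) evaluates to false; next total becomes -9; next final value -11. Both give -11.
Every one of the 18 inputs gives matching results.
verdict: equivalent


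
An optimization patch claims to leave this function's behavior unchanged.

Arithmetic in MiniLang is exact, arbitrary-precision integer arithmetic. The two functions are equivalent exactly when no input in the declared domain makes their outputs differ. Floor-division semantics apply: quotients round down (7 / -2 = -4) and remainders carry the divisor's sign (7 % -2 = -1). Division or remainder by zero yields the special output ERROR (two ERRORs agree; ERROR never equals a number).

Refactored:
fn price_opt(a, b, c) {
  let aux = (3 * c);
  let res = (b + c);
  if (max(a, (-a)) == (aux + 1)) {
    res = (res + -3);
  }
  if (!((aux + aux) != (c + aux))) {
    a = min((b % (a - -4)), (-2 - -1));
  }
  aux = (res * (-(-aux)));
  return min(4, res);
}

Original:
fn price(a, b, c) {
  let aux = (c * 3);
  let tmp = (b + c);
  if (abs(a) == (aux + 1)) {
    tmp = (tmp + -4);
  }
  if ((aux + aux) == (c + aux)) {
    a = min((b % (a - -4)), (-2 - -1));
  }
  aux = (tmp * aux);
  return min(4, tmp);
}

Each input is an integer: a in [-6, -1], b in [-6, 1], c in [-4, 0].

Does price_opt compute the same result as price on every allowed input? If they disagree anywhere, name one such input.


Try a=-1, b=-6, c=0.
price: aux=0, then tmp=-6, then (abs(a) == (aux + 1)) is true, then tmp=-10, then ((aux + aux) == (c + aux)) is true, then a=-1, then aux=0, then returns -10
price_opt: aux=0, then res=-6, then (max(a, (-a)) == (aux + 1)) is true, then res=-9, then (!((aux + aux) != (c + aux))) is true, then a=-1, then aux=0, then returns -9
-10 != -9, so the rewrite changes behavior.
verdict: not equivalent; witness: a=-1, b=-6, c=0


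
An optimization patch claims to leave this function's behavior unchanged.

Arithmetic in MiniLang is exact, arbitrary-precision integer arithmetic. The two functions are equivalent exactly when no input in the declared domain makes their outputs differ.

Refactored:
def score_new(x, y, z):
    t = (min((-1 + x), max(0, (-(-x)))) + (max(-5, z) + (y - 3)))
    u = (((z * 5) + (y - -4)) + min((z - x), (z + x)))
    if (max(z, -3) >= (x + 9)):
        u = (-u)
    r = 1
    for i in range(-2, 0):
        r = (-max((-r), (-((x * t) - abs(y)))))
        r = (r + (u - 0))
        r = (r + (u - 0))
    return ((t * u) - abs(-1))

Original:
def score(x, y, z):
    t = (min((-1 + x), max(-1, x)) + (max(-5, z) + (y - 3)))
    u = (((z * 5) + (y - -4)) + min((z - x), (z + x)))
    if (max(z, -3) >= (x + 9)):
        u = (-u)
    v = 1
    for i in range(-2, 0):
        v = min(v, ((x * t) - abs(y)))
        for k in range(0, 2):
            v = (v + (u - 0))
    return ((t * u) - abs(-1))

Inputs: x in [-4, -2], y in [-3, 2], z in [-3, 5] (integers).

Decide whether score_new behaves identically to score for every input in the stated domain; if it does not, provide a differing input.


Equivalent. The one real change (`-1` became `0`) has no effect anywhere in the declared ranges.
Every one of the 162 inputs gives matching results.
One worked example (x=-2, y=-1, z=4) — score: t becomes -3; next u becomes 25; next (max(z, -3) >= (x + 9)) evaluates to false; next v becomes 1; next at i=-2:; next v becomes 1; next at k=0:; next v becomes 26; next at k=1:; next v becomes 51; next at i=-1:; next v becomes 5; next at k=0:; next v becomes 30; next at k=1:; next v becomes 55; next final value -76; score_new: t becomes -3; next u becomes 25; next (max(z, -3) >= (x + 9)) evaluates to false; next r becomes 1; next at i=-2:; next r becomes 1; next r becomes 26; next r becomes 51; next at i=-1:; next r becomes 5; next r becomes 30; next r becomes 55; next final value -76; agreement on -76.
verdict: equivalent


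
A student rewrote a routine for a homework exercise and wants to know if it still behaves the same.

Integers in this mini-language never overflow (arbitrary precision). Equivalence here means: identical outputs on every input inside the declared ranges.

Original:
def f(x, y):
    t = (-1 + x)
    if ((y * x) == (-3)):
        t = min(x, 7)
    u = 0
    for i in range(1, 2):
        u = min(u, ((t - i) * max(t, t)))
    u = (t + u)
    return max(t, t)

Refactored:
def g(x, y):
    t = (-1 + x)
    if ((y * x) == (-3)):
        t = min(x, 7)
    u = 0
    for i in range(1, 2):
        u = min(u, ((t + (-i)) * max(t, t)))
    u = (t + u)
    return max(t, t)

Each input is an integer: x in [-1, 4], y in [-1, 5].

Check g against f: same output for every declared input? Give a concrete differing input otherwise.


Behavior is preserved: although arithmetic usage differs, the outputs never diverge.
Spot check at x=1, y=2 — f: t := 0 | ((y * x) == (-3)): false | u := 0 | iter i=1: | u := 0 | u := 0 | result 0. g: t := 0 | ((y * x) == (-3)): false | u := 0 | iter i=1: | u := 0 | u := 0 | result 0. Both give 0.
Sweeping the whole domain (42 inputs) finds no disagreement.
verdict: equivalent


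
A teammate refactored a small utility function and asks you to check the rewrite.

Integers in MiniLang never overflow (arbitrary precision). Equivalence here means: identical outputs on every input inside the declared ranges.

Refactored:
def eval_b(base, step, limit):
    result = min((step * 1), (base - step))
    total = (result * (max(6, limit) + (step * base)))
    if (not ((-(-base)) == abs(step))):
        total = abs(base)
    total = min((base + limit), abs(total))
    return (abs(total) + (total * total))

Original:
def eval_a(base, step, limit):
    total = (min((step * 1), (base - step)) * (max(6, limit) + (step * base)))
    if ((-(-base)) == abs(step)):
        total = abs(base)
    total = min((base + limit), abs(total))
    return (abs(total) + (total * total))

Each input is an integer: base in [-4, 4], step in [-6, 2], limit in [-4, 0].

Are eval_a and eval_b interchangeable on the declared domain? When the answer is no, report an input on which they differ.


On input base=1, step=-6, limit=0, eval_a returns 0 while eval_b returns 2.
verdict: not equivalent; witness: base=1, step=-6, limit=0


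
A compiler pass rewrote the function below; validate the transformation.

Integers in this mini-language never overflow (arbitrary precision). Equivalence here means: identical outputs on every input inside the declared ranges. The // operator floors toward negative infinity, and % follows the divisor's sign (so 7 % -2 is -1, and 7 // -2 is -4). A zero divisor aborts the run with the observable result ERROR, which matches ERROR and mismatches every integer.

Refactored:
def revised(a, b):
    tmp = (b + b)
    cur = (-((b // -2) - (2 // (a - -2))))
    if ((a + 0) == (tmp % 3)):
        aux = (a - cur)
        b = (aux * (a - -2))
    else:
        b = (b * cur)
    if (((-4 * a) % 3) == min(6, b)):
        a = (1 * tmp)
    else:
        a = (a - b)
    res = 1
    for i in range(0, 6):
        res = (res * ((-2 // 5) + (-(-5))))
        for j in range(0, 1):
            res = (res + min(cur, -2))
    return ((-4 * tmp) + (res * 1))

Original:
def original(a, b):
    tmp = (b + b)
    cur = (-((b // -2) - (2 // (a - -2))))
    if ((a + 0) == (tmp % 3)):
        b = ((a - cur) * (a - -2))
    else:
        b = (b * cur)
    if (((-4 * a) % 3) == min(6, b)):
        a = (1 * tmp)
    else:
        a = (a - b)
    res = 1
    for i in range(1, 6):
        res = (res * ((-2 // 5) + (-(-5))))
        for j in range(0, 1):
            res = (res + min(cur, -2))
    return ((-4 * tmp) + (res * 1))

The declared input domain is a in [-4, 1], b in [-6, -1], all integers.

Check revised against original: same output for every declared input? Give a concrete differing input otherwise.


These are not equivalent — on a=-4, b=-6 the outputs split (-292 vs -1316).
original: tmp := -12 | cur := -4 | ((a + 0) == (tmp % 3)): false | b := 24 | (((-4 * a) % 3) == min(6, b)): false | a := -28 | res := 1 | iter i=1: | res := 4 | iter j=0: | res := 0 | iter i=2: | res := 0 | iter j=0: | res := -4 | iter i=3: | res := -16 | iter j=0: | res := -20 | iter i=4: | res := -80 | iter j=0: | res := -84 | iter i=5: | res := -336 | iter j=0: | res := -340 | result -292
revised: tmp := -12 | cur := -4 | ((a + 0) == (tmp % 3)): false | b := 24 | (((-4 * a) % 3) == min(6, b)): false | a := -28 | res := 1 | iter i=0: | res := 4 | iter j=0: | res := 0 | iter i=1: | res := 0 | iter j=0: | res := -4 | iter i=2: | res := -16 | iter j=0: | res := -20 | iter i=3: | res := -80 | iter j=0: | res := -84 | iter i=4: | res := -336 | iter j=0: | res := -340 | iter i=5: | res := -1360 | iter j=0: | res := -1364 | result -1316
verdict: not equivalent; witness: a=-4, b=-6


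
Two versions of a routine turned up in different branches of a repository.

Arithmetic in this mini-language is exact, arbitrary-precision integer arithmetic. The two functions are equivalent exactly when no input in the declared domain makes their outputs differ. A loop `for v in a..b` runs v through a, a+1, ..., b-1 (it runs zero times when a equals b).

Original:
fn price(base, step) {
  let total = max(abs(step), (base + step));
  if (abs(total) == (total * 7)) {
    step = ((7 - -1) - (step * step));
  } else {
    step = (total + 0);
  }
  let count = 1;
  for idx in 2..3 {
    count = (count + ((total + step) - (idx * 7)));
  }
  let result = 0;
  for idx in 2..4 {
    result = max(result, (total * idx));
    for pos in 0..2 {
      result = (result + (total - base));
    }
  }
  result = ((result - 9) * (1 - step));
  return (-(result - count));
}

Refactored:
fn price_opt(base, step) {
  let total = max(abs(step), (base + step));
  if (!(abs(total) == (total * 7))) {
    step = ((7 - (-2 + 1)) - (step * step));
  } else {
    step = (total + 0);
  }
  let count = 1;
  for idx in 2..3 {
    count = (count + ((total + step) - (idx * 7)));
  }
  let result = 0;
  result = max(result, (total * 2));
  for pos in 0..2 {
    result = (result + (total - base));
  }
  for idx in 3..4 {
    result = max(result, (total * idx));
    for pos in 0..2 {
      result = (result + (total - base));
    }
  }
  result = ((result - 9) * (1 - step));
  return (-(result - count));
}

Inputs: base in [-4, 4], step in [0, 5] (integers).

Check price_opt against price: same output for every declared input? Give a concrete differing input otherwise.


Not equivalent: base=-4, step=0 separates them (44 vs -20).
price: total becomes 0; next (abs(total) == (total * 7)) evaluates to true; next step becomes 8; next count becomes 1; next at idx=2:; next count becomes -5; next result becomes 0; next at idx=2:; next result becomes 0; next at pos=0:; next result becomes 4; next at pos=1:; next result becomes 8; next at idx=3:; next result becomes 8; next at pos=0:; next result becomes 12; next at pos=1:; next result becomes 16; next result becomes -49; next final value 44
price_opt: total becomes 0; next (!(abs(total) == (total * 7))) evaluates to false; next step becomes 0; next count becomes 1; next at idx=2:; next count becomes -13; next result becomes 0; next result becomes 0; next at pos=0:; next result becomes 4; next at pos=1:; next result becomes 8; next at idx=3:; next result becomes 8; next at pos=0:; next result becomes 12; next at pos=1:; next result becomes 16; next result becomes 7; next final value -20
verdict: not equivalent; witness: base=-4, step=0


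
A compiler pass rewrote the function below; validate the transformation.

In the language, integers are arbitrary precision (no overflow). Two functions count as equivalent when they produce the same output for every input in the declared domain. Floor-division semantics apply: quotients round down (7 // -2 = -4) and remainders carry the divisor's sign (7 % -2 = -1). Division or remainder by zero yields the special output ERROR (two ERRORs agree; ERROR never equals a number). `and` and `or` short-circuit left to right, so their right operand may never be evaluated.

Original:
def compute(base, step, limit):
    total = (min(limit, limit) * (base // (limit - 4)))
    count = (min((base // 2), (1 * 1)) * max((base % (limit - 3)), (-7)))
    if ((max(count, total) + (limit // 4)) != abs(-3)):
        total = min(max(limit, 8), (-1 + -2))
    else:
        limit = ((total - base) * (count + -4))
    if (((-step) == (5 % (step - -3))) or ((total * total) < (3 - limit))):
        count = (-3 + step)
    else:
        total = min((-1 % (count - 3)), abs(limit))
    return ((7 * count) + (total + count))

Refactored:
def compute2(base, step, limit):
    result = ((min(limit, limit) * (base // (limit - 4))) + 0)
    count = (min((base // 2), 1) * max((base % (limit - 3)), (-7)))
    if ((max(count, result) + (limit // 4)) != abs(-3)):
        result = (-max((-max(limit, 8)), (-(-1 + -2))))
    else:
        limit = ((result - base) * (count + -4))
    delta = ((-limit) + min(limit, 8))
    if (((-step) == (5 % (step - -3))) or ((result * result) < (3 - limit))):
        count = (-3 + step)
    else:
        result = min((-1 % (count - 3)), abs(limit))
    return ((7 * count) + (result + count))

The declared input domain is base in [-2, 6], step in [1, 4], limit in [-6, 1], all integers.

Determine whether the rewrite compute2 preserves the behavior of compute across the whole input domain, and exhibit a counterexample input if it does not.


Equivalent — the differences include statement counts differ; and min/max/abs usage differs; and local variable names differ; and arithmetic usage differs; and constant usage differs, yet no declared input distinguishes the two.
One worked example (base=4, step=3, limit=-2) — compute: total := 2 | count := -1 | ((max(count, total) + (limit // 4)) != abs(-3)): true | total := -3 | (((-step) == (5 % (step - -3))) or ((total * total) < (3 - limit))): false | total := -1 | result -9; compute2: result := 2 | count := -1 | ((max(count, result) + (limit // 4)) != abs(-3)): true | result := -3 | delta := 0 | (((-step) == (5 % (step - -3))) or ((result * result) < (3 - limit))): false | result := -1 | result -9; agreement on -9.
Across all 288 domain points the two functions coincide.
verdict: equivalent


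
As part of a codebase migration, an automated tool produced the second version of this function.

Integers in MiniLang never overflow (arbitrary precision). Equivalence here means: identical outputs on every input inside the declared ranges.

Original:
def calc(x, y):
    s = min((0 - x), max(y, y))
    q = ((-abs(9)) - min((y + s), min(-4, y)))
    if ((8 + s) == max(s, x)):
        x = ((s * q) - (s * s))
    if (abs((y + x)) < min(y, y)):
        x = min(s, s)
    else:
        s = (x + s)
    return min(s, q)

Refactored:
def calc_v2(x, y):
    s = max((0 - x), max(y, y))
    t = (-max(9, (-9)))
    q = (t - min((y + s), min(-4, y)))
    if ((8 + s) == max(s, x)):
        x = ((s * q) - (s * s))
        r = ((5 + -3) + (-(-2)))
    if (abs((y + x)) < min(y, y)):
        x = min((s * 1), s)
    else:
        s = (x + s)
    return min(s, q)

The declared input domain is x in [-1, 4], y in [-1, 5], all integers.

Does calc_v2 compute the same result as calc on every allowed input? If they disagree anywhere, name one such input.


There is a counterexample at x=4, y=-1: -4 on one side, -5 on the other.
calc: s=-4, then q=-4, then ((8 + s) == max(s, x)) is true, then x=0, then (abs((y + x)) < min(y, y)) is false, then s=-4, then returns -4
calc_v2: s=-1, then t=-9, then q=-5, then ((8 + s) == max(s, x)) is false, then (abs((y + x)) < min(y, y)) is false, then s=3, then returns -5
verdict: not equivalent; witness: x=4, y=-1


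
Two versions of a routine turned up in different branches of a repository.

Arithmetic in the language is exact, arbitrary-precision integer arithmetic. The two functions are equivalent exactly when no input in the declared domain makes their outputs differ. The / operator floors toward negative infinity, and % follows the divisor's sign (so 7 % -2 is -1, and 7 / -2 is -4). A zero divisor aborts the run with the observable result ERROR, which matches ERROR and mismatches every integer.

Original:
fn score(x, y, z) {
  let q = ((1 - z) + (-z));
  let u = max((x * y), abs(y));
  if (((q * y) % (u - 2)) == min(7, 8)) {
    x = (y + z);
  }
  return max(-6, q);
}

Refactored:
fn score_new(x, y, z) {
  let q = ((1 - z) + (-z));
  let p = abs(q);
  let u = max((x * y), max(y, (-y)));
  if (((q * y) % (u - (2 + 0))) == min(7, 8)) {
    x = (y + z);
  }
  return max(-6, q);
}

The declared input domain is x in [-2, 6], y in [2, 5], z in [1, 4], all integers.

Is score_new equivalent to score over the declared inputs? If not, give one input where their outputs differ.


Reading the diff, among the changes: arithmetic usage differs; and local variable names differ; and min/max/abs usage differs; and statement counts differ; and constant usage differs.
As a probe, take x=1, y=4, z=2: score runs q=-3, then u=4, then (((q * y) % (u - 2)) == min(7, 8)) is false, then returns -3; score_new runs q=-3, then p=3, then u=4, then (((q * y) % (u - (2 + 0))) == min(7, 8)) is false, then returns -3; both end at -3.
Checked all 144 inputs in the declared domain: the outputs agree on every one.
verdict: equivalent


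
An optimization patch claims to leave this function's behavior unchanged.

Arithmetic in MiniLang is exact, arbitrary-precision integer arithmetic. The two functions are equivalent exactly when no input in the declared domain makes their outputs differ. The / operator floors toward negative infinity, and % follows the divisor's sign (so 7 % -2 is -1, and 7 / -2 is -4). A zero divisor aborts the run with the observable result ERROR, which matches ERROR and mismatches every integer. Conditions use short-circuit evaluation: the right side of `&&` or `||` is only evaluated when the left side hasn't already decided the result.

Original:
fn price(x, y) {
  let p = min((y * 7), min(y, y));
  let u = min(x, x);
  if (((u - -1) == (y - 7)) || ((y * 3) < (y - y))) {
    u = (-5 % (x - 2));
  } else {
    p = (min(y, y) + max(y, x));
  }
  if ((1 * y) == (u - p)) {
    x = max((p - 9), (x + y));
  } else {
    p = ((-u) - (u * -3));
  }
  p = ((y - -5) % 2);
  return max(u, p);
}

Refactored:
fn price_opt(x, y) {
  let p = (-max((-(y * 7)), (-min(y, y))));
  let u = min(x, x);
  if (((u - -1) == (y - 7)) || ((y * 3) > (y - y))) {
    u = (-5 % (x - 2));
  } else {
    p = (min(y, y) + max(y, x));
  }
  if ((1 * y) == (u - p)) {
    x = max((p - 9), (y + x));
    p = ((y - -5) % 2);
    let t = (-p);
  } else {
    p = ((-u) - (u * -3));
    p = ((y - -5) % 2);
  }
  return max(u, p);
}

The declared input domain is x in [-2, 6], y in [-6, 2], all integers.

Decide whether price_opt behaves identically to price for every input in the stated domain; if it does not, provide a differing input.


Not equivalent: x=1, y=-5 separates them (0 vs 1).
price: p=-35, then u=1, then (((u - -1) == (y - 7)) || ((y * 3) < (y - y))) is true, then u=0, then ((1 * y) == (u - p)) is false, then p=0, then p=0, then returns 0
price_opt: p=-35, then u=1, then (((u - -1) == (y - 7)) || ((y * 3) > (y - y))) is false, then p=-4, then ((1 * y) == (u - p)) is false, then p=2, then p=0, then returns 1
verdict: not equivalent; witness: x=1, y=-5


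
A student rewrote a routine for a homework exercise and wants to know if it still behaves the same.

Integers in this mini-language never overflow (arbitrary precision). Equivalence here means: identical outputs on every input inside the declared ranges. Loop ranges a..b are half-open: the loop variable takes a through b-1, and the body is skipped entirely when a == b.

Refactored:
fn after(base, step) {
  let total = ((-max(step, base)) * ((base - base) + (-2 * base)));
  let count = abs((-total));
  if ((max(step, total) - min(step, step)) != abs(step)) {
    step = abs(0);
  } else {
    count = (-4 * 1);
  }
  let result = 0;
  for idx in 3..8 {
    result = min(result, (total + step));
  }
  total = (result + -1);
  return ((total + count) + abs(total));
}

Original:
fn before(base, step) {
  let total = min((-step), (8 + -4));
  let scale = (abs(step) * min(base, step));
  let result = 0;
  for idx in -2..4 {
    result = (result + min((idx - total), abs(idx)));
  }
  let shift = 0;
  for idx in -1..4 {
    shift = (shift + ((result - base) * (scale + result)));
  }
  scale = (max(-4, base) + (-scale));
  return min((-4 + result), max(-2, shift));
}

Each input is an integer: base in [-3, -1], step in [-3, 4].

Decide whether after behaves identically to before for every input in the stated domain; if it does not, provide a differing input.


Consider the input base=-3, step=-3.
before: total := 3 | scale := -9 | result := 0 | iter idx=-2: | result := -5 | iter idx=-1: | result := -9 | iter idx=0: | result := -12 | iter idx=1: | result := -14 | iter idx=2: | result := -15 | iter idx=3: | result := -15 | shift := 0 | iter idx=-1: | shift := 288 | iter idx=0: | shift := 576 | iter idx=1: | shift := 864 | iter idx=2: | shift := 1152 | iter idx=3: | shift := 1440 | scale := 6 | result -19
after: total := 18 | count := 18 | ((max(step, total) - min(step, step)) != abs(step)): true | step := 0 | result := 0 | iter idx=3: | result := 0 | iter idx=4: | result := 0 | iter idx=5: | result := 0 | iter idx=6: | result := 0 | iter idx=7: | result := 0 | total := -1 | result 18
-19 vs 18 — the two versions disagree here.
verdict: not equivalent; witness: base=-3, step=-3


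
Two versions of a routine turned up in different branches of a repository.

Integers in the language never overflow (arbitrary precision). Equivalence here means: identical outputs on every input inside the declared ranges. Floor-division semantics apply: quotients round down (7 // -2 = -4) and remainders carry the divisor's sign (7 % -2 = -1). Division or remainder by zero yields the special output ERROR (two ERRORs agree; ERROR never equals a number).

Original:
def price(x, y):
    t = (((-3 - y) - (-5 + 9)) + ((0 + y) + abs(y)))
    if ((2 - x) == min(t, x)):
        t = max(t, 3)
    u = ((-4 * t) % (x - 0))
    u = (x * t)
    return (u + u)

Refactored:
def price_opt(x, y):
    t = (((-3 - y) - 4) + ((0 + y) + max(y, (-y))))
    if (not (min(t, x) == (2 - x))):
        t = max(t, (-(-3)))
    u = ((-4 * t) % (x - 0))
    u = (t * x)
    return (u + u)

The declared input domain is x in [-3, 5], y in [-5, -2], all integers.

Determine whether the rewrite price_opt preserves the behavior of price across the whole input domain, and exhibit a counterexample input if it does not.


Not equivalent: x=-3, y=-5 separates them (12 vs -18).
price: t = -2; ((2 - x) == min(t, x)) -> false; u = -1; u = 6; return 12
price_opt: t = -2; (not (min(t, x) == (2 - x))) -> true; t = 3; u = 0; u = -9; return -18
verdict: not equivalent; witness: x=-3, y=-5


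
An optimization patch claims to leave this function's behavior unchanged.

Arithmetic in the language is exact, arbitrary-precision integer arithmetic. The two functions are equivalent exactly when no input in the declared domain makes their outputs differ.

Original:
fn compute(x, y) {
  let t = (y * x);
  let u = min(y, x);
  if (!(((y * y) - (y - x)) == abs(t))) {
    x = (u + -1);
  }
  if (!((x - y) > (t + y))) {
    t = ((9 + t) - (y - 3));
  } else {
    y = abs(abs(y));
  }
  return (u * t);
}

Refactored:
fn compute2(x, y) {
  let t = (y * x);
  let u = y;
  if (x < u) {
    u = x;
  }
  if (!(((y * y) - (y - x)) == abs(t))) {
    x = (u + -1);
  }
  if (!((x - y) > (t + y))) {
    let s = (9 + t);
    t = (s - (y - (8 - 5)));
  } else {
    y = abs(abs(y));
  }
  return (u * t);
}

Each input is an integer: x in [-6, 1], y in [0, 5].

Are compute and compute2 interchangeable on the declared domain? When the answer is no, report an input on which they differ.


Reading the diff, among the changes: local variable names differ; also branching structure differs; also constant usage differs; also arithmetic usage differs; also statement counts differ; also min/max/abs usage differs; also comparison usage differs.
Tracing x=-5, y=5: compute: t becomes -25; next u becomes -5; next (!(((y * y) - (y - x)) == abs(t))) evaluates to true; next x becomes -6; next (!((x - y) > (t + y))) evaluates to false; next y becomes 5; next final value 125 | compute2: t becomes -25; next u becomes 5; next (x < u) evaluates to true; next u becomes -5; next (!(((y * y) - (y - x)) == abs(t))) evaluates to true; next x becomes -6; next (!((x - y) > (t + y))) evaluates to false; next y becomes 5; next final value 125 — matching result 125.
Checked all 48 inputs in the declared domain: the outputs agree on every one.
verdict: equivalent


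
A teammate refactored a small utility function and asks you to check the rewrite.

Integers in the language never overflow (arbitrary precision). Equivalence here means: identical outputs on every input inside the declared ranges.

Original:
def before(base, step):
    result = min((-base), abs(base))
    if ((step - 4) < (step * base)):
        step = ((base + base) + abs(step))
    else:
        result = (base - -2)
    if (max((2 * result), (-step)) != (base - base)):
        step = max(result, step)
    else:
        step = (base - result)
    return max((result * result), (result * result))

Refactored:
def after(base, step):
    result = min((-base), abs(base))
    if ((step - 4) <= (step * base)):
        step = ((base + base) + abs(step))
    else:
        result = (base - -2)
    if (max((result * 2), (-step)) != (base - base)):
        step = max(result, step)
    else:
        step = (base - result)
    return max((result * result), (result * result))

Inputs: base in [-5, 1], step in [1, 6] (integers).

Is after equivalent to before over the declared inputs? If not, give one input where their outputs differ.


Evaluate both at base=-3, step=1.
before: result = 3; ((step - 4) < (step * base)) -> false; result = -1; (max((2 * result), (-step)) != (base - base)) -> true; step = 1; return 1
after: result = 3; ((step - 4) <= (step * base)) -> true; step = -5; (max((result * 2), (-step)) != (base - base)) -> true; step = 3; return 9
1 != 9, so the rewrite changes behavior.
verdict: not equivalent; witness: base=-3, step=1


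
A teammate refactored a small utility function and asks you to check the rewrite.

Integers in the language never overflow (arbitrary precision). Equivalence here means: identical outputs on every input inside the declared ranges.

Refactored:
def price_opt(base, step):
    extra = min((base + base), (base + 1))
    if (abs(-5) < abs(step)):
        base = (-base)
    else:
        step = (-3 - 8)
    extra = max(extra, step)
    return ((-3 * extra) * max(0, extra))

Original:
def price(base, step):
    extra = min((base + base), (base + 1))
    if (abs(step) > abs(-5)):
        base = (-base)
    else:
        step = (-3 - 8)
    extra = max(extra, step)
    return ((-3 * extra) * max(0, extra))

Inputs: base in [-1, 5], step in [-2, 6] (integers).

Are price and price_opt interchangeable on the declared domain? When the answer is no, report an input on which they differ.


Side by side, the visible changes include: comparison usage differs.
As a probe, take base=2, step=-2: price runs extra = 3; (abs(step) > abs(-5)) -> false; step = -11; extra = 3; return -27; price_opt runs extra = 3; (abs(-5) < abs(step)) -> false; step = -11; extra = 3; return -27; both end at -27.
Every one of the 63 inputs gives matching results.
verdict: equivalent


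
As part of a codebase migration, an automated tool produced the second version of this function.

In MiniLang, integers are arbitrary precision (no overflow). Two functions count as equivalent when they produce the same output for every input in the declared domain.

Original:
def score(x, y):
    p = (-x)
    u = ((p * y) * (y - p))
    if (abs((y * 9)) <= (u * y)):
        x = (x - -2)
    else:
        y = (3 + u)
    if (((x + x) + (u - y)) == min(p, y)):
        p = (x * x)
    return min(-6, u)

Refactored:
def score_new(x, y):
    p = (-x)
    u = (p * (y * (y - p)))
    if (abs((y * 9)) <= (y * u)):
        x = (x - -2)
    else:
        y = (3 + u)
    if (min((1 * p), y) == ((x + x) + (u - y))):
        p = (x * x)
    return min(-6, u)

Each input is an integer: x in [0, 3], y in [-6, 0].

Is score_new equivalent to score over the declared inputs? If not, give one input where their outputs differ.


Reading the diff, among the changes: constant usage differs, and arithmetic usage differs.
Spot check at x=1, y=-3 — score: p = -1; u = -6; (abs((y * 9)) <= (u * y)) -> false; y = -3; (((x + x) + (u - y)) == min(p, y)) -> false; return -6. score_new: p = -1; u = -6; (abs((y * 9)) <= (y * u)) -> false; y = -3; (min((1 * p), y) == ((x + x) + (u - y))) -> false; return -6. Both give -6.
Across all 28 domain points the two functions coincide.
verdict: equivalent


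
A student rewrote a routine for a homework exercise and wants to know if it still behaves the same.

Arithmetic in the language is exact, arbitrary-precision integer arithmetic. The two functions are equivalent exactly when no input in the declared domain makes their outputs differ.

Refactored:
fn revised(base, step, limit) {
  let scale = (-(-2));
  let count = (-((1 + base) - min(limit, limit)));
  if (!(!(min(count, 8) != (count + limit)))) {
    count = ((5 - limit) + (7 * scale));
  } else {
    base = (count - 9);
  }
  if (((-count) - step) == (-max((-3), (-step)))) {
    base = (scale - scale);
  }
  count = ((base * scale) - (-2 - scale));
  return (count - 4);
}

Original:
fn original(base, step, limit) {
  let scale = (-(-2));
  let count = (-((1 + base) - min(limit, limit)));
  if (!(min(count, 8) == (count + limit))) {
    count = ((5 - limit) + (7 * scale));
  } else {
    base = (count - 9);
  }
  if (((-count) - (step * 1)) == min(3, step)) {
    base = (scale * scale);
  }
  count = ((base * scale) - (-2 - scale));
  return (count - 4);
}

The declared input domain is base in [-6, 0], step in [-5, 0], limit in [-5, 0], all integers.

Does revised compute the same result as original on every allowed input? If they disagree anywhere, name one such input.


Run the pair on base=-5, step=-2, limit=0.
original: scale=2, then count=4, then (!(min(count, 8) == (count + limit))) is false, then base=-5, then (((-count) - (step * 1)) == min(3, step)) is true, then base=4, then count=12, then returns 8
revised: scale=2, then count=4, then (!(!(min(count, 8) != (count + limit)))) is false, then base=-5, then (((-count) - step) == (-max((-3), (-step)))) is true, then base=0, then count=4, then returns 0
8 != 0, so the rewrite changes behavior.
verdict: not equivalent; witness: base=-5, step=-2, limit=0
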